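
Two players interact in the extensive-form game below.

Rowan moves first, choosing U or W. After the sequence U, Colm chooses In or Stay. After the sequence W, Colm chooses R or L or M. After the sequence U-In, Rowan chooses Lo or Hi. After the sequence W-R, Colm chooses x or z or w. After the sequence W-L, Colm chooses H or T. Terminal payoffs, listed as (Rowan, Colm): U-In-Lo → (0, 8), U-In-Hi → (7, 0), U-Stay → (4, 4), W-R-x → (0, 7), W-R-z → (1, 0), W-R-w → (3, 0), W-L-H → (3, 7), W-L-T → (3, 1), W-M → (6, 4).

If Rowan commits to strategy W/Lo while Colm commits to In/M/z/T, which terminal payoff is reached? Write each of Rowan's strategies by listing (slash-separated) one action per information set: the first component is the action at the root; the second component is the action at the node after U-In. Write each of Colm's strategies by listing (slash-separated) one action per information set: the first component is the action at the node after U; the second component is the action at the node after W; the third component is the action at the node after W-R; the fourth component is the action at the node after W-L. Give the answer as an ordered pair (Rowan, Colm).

(6, 4)

Trace the play path from the root:
  Rowan plays W
  Colm plays M at [W]
→ terminal payoff (6, 4).
(Rowan's choice at the node after U-In is never reached on this path, so it doesn't affect the outcome.)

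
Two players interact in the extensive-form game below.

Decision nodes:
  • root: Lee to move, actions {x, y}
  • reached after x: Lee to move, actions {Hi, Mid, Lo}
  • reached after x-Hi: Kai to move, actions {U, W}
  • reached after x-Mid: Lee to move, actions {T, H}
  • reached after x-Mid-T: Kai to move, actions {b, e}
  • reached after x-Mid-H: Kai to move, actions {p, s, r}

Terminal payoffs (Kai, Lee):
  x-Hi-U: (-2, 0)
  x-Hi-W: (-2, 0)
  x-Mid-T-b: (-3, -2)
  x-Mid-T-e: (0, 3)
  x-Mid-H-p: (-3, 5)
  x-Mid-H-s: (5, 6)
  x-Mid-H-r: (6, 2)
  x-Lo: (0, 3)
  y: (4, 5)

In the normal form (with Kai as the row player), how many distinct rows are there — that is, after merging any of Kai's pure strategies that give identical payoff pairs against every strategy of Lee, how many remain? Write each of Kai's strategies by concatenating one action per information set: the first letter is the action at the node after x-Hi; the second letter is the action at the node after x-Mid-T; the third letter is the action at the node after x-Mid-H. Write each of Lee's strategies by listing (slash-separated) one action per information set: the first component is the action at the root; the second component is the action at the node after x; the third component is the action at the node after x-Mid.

6

Kai has 12 pure strategies: Ubp, Ubs, Ubr, Uep, Ues, Uer, Wbp, Wbs, Wbr, Wep, Wes, Wer. Columns: x/Hi/T, x/Hi/H, x/Mid/T, x/Mid/H, x/Lo/T, x/Lo/H, y/Hi/T, y/Hi/H, y/Mid/T, y/Mid/H, y/Lo/T, y/Lo/H.
{Ubp, Wbp} → row (-2,0) (-2,0) (-3,-2) (-3,5) (0,3) (0,3) (4,5) (4,5) (4,5) (4,5) (4,5) (4,5)
{Ubs, Wbs} → row (-2,0) (-2,0) (-3,-2) (5,6) (0,3) (0,3) (4,5) (4,5) (4,5) (4,5) (4,5) (4,5)
{Ubr, Wbr} → row (-2,0) (-2,0) (-3,-2) (6,2) (0,3) (0,3) (4,5) (4,5) (4,5) (4,5) (4,5) (4,5)
{Uep, Wep} → row (-2,0) (-2,0) (0,3) (-3,5) (0,3) (0,3) (4,5) (4,5) (4,5) (4,5) (4,5) (4,5)
{Ues, Wes} → row (-2,0) (-2,0) (0,3) (5,6) (0,3) (0,3) (4,5) (4,5) (4,5) (4,5) (4,5) (4,5)
{Uer, Wer} → row (-2,0) (-2,0) (0,3) (6,2) (0,3) (0,3) (4,5) (4,5) (4,5) (4,5) (4,5) (4,5)
That's 6 distinct rows out of 12 strategies.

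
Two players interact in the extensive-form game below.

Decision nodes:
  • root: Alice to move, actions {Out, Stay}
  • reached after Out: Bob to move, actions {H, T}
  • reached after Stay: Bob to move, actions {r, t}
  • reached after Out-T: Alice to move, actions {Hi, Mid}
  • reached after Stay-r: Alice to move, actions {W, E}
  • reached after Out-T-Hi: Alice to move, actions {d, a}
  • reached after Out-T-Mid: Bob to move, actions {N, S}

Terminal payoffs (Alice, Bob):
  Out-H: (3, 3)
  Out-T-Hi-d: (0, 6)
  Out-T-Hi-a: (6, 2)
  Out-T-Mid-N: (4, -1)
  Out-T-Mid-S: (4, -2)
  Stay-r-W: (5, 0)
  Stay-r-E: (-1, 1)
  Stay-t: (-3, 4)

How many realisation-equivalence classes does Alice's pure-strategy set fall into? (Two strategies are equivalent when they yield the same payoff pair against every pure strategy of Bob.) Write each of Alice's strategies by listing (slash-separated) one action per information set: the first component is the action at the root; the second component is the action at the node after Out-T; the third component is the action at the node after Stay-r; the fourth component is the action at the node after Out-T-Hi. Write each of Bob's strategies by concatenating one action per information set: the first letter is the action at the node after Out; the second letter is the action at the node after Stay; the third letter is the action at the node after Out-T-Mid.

5

Alice has 16 pure strategies: Out/Hi/W/d, Out/Hi/W/a, Out/Hi/E/d, Out/Hi/E/a, Out/Mid/W/d, Out/Mid/W/a, Out/Mid/E/d, Out/Mid/E/a, Stay/Hi/W/d, Stay/Hi/W/a, Stay/Hi/E/d, Stay/Hi/E/a, Stay/Mid/W/d, Stay/Mid/W/a, Stay/Mid/E/d, Stay/Mid/E/a. Columns: HrN, HrS, HtN, HtS, TrN, TrS, TtN, TtS.
{Out/Hi/W/d, Out/Hi/E/d} → row (3,3) (3,3) (3,3) (3,3) (0,6) (0,6) (0,6) (0,6)
{Out/Hi/W/a, Out/Hi/E/a} → row (3,3) (3,3) (3,3) (3,3) (6,2) (6,2) (6,2) (6,2)
{Out/Mid/W/d, Out/Mid/W/a, Out/Mid/E/d, Out/Mid/E/a} → row (3,3) (3,3) (3,3) (3,3) (4,-1) (4,-2) (4,-1) (4,-2)
{Stay/Hi/W/d, Stay/Hi/W/a, Stay/Mid/W/d, Stay/Mid/W/a} → row (5,0) (5,0) (-3,4) (-3,4) (5,0) (5,0) (-3,4) (-3,4)
{Stay/Hi/E/d, Stay/Hi/E/a, Stay/Mid/E/d, Stay/Mid/E/a} → row (-1,1) (-1,1) (-3,4) (-3,4) (-1,1) (-1,1) (-3,4) (-3,4)
That's 5 distinct rows out of 16 strategies.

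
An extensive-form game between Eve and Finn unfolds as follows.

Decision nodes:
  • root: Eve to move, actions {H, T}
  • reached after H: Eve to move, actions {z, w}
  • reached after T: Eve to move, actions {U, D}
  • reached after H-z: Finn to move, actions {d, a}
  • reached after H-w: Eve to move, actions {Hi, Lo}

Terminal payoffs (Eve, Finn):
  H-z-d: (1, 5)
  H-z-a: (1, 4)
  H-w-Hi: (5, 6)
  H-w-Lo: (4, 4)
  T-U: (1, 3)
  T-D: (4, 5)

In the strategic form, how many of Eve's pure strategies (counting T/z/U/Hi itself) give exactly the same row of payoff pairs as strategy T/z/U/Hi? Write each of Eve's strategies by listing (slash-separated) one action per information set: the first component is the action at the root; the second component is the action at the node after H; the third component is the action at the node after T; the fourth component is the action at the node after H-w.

4

Row for T/z/U/Hi (columns d, a): (1,3) (1,3).
Under T/z/U/Hi, Eve's choice at the node after H and at the node after H-w can never be reached regardless of what Finn does, so varying those choices leaves every outcome unchanged.
Holding the reachable choices fixed and varying the unreachable ones freely already gives 2 × 2 = 4 equivalent strategies.
No other strategy reproduces this row, so those 4 are the full class: T/z/U/Hi, T/z/U/Lo, T/w/U/Hi, T/w/U/Lo.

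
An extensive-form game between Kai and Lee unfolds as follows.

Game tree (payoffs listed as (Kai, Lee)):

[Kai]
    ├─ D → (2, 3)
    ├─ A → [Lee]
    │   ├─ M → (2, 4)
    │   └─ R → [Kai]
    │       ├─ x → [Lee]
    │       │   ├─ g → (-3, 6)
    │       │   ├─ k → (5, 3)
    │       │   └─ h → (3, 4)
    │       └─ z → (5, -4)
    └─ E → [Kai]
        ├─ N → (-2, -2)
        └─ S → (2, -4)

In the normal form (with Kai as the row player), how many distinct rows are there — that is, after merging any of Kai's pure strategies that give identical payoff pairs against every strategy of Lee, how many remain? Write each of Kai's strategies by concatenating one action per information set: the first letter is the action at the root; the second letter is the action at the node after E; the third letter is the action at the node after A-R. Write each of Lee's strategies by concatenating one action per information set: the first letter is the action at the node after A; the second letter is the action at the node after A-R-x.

Kai has 12 pure strategies: DNx, DNz, DSx, DSz, ANx, ANz, ASx, ASz, ENx, ENz, ESx, ESz. Columns: Mg, Mk, Mh, Rg, Rk, Rh.
{DNx, DNz, DSx, DSz} → row (2,3) (2,3) (2,3) (2,3) (2,3) (2,3)
{ANx, ASx} → row (2,4) (2,4) (2,4) (-3,6) (5,3) (3,4)
{ANz, ASz} → row (2,4) (2,4) (2,4) (5,-4) (5,-4) (5,-4)
{ENx, ENz} → row (-2,-2) (-2,-2) (-2,-2) (-2,-2) (-2,-2) (-2,-2)
{ESx, ESz} → row (2,-4) (2,-4) (2,-4) (2,-4) (2,-4) (2,-4)
That's 5 distinct rows out of 12 strategies.

5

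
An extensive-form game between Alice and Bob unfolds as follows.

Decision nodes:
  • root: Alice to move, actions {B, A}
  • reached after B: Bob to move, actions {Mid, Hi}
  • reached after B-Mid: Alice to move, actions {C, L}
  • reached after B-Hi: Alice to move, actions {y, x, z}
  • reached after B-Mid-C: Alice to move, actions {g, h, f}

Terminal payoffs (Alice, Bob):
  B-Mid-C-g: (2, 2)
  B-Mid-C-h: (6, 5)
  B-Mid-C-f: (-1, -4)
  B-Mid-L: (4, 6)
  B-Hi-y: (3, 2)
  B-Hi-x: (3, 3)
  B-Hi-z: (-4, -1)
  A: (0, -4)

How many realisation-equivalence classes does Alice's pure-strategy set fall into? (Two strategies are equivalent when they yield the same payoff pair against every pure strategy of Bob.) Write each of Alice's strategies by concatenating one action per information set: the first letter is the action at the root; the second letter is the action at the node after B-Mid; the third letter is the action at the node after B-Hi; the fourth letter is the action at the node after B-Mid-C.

13

Alice has 36 pure strategies: BCyg, BCyh, BCyf, BCxg, BCxh, BCxf, BCzg, BCzh, BCzf, BLyg, BLyh, BLyf, BLxg, BLxh, BLxf, BLzg, BLzh, BLzf, ACyg, ACyh, ACyf, ACxg, ACxh, ACxf, ACzg, ACzh, ACzf, ALyg, ALyh, ALyf, ALxg, ALxh, ALxf, ALzg, ALzh, ALzf. Columns: Mid, Hi.
{BCyg} → row (2,2) (3,2)
{BCyh} → row (6,5) (3,2)
{BCyf} → row (-1,-4) (3,2)
{BCxg} → row (2,2) (3,3)
{BCxh} → row (6,5) (3,3)
{BCxf} → row (-1,-4) (3,3)
{BCzg} → row (2,2) (-4,-1)
{BCzh} → row (6,5) (-4,-1)
{BCzf} → row (-1,-4) (-4,-1)
{BLyg, BLyh, BLyf} → row (4,6) (3,2)
{BLxg, BLxh, BLxf} → row (4,6) (3,3)
{BLzg, BLzh, BLzf} → row (4,6) (-4,-1)
{ACyg, ACyh, ACyf, ACxg, ACxh, ACxf, ACzg, ACzh, ACzf, ALyg, ALyh, ALyf, ALxg, ALxh, ALxf, ALzg, ALzh, ALzf} → row (0,-4) (0,-4)
That's 13 distinct rows out of 36 strategies.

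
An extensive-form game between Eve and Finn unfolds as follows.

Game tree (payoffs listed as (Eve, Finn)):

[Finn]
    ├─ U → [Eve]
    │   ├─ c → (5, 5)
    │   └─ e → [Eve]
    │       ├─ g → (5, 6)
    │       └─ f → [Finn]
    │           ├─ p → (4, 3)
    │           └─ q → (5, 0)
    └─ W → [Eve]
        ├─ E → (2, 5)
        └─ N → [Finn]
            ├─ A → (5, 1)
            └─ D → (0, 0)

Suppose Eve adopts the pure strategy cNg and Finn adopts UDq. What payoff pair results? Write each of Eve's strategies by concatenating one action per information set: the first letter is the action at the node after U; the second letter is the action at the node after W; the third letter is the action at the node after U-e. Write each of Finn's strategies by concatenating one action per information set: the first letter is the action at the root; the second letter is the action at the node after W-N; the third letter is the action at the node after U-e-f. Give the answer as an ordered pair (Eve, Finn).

(5, 5)

Trace the play path from the root:
  Finn plays U
  Eve plays c at [U]
→ terminal payoff (5, 5).
(Eve's choice at the node after W is never reached on this path, so it doesn't affect the outcome.)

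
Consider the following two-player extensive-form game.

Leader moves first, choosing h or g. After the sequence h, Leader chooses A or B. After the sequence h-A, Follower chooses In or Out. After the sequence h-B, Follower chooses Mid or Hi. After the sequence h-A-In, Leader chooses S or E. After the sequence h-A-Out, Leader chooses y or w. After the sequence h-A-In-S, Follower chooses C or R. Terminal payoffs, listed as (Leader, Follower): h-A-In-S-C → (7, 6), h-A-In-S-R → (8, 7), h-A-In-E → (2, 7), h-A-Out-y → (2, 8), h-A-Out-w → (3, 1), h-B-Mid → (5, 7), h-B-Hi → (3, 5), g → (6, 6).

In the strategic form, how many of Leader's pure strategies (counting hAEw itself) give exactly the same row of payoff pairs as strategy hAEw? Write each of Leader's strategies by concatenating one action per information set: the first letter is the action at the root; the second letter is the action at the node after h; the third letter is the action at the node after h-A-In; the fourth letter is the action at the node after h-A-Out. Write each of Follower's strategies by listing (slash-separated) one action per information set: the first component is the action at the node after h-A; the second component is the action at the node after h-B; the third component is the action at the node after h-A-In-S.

Row for hAEw (columns In/Mid/C, In/Mid/R, In/Hi/C, In/Hi/R, Out/Mid/C, Out/Mid/R, Out/Hi/C, Out/Hi/R): (2,7) (2,7) (2,7) (2,7) (3,1) (3,1) (3,1) (3,1).
Every one of Leader's information sets is on the play path for some reply by Follower when Leader follows hAEw.
Changing the action at any of them therefore changes at least one column, so only hAEw itself gives this row.

1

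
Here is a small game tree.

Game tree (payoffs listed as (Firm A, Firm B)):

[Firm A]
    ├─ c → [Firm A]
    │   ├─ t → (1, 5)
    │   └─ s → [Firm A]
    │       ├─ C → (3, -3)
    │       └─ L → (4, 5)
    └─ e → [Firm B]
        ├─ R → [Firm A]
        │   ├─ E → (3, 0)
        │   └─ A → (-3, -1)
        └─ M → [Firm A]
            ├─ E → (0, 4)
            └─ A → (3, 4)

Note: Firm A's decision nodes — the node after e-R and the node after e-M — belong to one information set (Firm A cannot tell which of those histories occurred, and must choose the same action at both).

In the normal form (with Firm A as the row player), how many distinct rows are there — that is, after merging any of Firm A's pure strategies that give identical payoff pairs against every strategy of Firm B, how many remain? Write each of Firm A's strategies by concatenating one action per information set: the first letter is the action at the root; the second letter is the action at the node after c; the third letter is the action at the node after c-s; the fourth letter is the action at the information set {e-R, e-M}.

Firm A has 16 pure strategies: ctCE, ctCA, ctLE, ctLA, csCE, csCA, csLE, csLA, etCE, etCA, etLE, etLA, esCE, esCA, esLE, esLA. Columns: R, M.
{ctCE, ctCA, ctLE, ctLA} → row (1,5) (1,5)
{csCE, csCA} → row (3,-3) (3,-3)
{csLE, csLA} → row (4,5) (4,5)
{etCE, etLE, esCE, esLE} → row (3,0) (0,4)
{etCA, etLA, esCA, esLA} → row (-3,-1) (3,4)
That's 5 distinct rows out of 16 strategies.

5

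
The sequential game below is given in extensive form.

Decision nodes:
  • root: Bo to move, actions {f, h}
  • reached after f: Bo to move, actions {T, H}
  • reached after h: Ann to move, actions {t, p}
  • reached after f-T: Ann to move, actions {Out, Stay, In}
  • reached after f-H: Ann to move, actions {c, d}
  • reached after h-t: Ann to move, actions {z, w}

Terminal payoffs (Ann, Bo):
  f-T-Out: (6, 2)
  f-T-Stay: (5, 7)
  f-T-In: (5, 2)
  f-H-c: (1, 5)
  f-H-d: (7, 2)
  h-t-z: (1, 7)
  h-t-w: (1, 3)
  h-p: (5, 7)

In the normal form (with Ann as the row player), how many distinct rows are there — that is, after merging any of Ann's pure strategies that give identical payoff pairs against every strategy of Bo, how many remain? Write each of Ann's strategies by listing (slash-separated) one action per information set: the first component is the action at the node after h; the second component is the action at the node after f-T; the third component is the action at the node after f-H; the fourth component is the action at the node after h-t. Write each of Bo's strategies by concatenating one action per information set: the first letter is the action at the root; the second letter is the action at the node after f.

Ann has 24 pure strategies: t/Out/c/z, t/Out/c/w, t/Out/d/z, t/Out/d/w, t/Stay/c/z, t/Stay/c/w, t/Stay/d/z, t/Stay/d/w, t/In/c/z, t/In/c/w, t/In/d/z, t/In/d/w, p/Out/c/z, p/Out/c/w, p/Out/d/z, p/Out/d/w, p/Stay/c/z, p/Stay/c/w, p/Stay/d/z, p/Stay/d/w, p/In/c/z, p/In/c/w, p/In/d/z, p/In/d/w. Columns: fT, fH, hT, hH.
{t/Out/c/z} → row (6,2) (1,5) (1,7) (1,7)
{t/Out/c/w} → row (6,2) (1,5) (1,3) (1,3)
{t/Out/d/z} → row (6,2) (7,2) (1,7) (1,7)
{t/Out/d/w} → row (6,2) (7,2) (1,3) (1,3)
{t/Stay/c/z} → row (5,7) (1,5) (1,7) (1,7)
{t/Stay/c/w} → row (5,7) (1,5) (1,3) (1,3)
{t/Stay/d/z} → row (5,7) (7,2) (1,7) (1,7)
{t/Stay/d/w} → row (5,7) (7,2) (1,3) (1,3)
{t/In/c/z} → row (5,2) (1,5) (1,7) (1,7)
{t/In/c/w} → row (5,2) (1,5) (1,3) (1,3)
{t/In/d/z} → row (5,2) (7,2) (1,7) (1,7)
{t/In/d/w} → row (5,2) (7,2) (1,3) (1,3)
{p/Out/c/z, p/Out/c/w} → row (6,2) (1,5) (5,7) (5,7)
{p/Out/d/z, p/Out/d/w} → row (6,2) (7,2) (5,7) (5,7)
{p/Stay/c/z, p/Stay/c/w} → row (5,7) (1,5) (5,7) (5,7)
{p/Stay/d/z, p/Stay/d/w} → row (5,7) (7,2) (5,7) (5,7)
{p/In/c/z, p/In/c/w} → row (5,2) (1,5) (5,7) (5,7)
{p/In/d/z, p/In/d/w} → row (5,2) (7,2) (5,7) (5,7)
That's 18 distinct rows out of 24 strategies.

18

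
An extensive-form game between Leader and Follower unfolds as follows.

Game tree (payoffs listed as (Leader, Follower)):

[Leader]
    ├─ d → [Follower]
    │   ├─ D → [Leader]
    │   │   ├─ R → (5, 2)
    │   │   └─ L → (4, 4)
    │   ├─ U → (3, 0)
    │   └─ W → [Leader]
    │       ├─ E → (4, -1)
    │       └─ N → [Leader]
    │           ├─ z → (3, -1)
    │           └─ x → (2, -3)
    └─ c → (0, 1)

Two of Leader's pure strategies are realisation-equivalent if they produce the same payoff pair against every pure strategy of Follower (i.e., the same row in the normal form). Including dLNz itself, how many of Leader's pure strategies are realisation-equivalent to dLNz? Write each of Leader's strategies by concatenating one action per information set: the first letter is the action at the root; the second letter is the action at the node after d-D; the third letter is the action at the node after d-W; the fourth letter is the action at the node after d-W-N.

Row for dLNz (columns D, U, W): (4,4) (3,0) (3,-1).
Every one of Leader's information sets is on the play path for some reply by Follower when Leader follows dLNz.
Changing the action at any of them therefore changes at least one column, so only dLNz itself gives this row.

1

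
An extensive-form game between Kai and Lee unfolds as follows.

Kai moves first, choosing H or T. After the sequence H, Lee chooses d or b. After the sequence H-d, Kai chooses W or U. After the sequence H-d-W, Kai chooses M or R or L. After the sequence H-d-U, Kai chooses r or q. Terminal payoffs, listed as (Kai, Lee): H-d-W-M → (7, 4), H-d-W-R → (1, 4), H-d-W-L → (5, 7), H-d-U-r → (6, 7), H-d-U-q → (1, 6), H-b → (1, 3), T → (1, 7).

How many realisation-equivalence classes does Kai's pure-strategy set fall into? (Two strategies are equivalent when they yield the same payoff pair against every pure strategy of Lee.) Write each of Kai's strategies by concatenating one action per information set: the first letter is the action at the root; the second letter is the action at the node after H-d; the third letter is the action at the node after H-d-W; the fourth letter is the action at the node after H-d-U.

Kai has 24 pure strategies: HWMr, HWMq, HWRr, HWRq, HWLr, HWLq, HUMr, HUMq, HURr, HURq, HULr, HULq, TWMr, TWMq, TWRr, TWRq, TWLr, TWLq, TUMr, TUMq, TURr, TURq, TULr, TULq. Columns: d, b.
{HWMr, HWMq} → row (7,4) (1,3)
{HWRr, HWRq} → row (1,4) (1,3)
{HWLr, HWLq} → row (5,7) (1,3)
{HUMr, HURr, HULr} → row (6,7) (1,3)
{HUMq, HURq, HULq} → row (1,6) (1,3)
{TWMr, TWMq, TWRr, TWRq, TWLr, TWLq, TUMr, TUMq, TURr, TURq, TULr, TULq} → row (1,7) (1,7)
That's 6 distinct rows out of 24 strategies.

6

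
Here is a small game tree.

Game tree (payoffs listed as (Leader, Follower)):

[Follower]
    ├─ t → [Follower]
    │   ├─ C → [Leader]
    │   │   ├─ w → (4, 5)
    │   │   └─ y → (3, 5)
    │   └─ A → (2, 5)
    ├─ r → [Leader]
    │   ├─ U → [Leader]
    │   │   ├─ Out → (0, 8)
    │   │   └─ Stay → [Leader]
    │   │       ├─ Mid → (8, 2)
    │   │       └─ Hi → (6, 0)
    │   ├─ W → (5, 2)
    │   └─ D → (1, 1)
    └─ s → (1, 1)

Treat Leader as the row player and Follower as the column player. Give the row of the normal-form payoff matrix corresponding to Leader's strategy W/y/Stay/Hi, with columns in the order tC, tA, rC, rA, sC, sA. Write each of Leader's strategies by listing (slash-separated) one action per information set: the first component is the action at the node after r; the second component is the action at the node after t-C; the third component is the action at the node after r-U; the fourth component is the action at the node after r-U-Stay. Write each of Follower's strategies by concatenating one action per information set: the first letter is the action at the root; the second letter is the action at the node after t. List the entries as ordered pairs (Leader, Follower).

vs tC: Follower plays t → Follower plays C at [t] → Leader plays y at [t-C] → (3, 5)
vs tA: Follower plays t → Follower plays A at [t] → (2, 5)
vs rC: Follower plays r → Leader plays W at [r] → (5, 2)
vs rA: Follower plays r → Leader plays W at [r] → (5, 2)
vs sC: Follower plays s → (1, 1)
vs sA: Follower plays s → (1, 1)

(3,5) (2,5) (5,2) (5,2) (1,1) (1,1)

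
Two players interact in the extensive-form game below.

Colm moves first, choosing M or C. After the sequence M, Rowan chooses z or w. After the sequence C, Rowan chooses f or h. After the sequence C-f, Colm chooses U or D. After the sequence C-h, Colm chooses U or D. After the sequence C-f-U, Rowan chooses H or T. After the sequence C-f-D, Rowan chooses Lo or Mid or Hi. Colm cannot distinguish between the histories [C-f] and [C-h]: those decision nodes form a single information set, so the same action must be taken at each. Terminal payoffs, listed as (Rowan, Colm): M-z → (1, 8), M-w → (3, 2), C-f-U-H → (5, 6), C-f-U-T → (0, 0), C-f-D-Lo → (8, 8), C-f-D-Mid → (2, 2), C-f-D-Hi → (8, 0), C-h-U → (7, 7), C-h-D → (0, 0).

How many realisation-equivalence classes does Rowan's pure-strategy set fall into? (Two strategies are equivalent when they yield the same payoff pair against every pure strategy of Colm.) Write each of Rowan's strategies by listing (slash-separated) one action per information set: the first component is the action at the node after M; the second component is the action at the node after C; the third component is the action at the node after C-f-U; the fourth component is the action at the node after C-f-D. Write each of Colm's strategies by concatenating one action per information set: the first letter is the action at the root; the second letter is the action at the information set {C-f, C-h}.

14

Rowan has 24 pure strategies: z/f/H/Lo, z/f/H/Mid, z/f/H/Hi, z/f/T/Lo, z/f/T/Mid, z/f/T/Hi, z/h/H/Lo, z/h/H/Mid, z/h/H/Hi, z/h/T/Lo, z/h/T/Mid, z/h/T/Hi, w/f/H/Lo, w/f/H/Mid, w/f/H/Hi, w/f/T/Lo, w/f/T/Mid, w/f/T/Hi, w/h/H/Lo, w/h/H/Mid, w/h/H/Hi, w/h/T/Lo, w/h/T/Mid, w/h/T/Hi. Columns: MU, MD, CU, CD.
{z/f/H/Lo} → row (1,8) (1,8) (5,6) (8,8)
{z/f/H/Mid} → row (1,8) (1,8) (5,6) (2,2)
{z/f/H/Hi} → row (1,8) (1,8) (5,6) (8,0)
{z/f/T/Lo} → row (1,8) (1,8) (0,0) (8,8)
{z/f/T/Mid} → row (1,8) (1,8) (0,0) (2,2)
{z/f/T/Hi} → row (1,8) (1,8) (0,0) (8,0)
{z/h/H/Lo, z/h/H/Mid, z/h/H/Hi, z/h/T/Lo, z/h/T/Mid, z/h/T/Hi} → row (1,8) (1,8) (7,7) (0,0)
{w/f/H/Lo} → row (3,2) (3,2) (5,6) (8,8)
{w/f/H/Mid} → row (3,2) (3,2) (5,6) (2,2)
{w/f/H/Hi} → row (3,2) (3,2) (5,6) (8,0)
{w/f/T/Lo} → row (3,2) (3,2) (0,0) (8,8)
{w/f/T/Mid} → row (3,2) (3,2) (0,0) (2,2)
{w/f/T/Hi} → row (3,2) (3,2) (0,0) (8,0)
{w/h/H/Lo, w/h/H/Mid, w/h/H/Hi, w/h/T/Lo, w/h/T/Mid, w/h/T/Hi} → row (3,2) (3,2) (7,7) (0,0)
That's 14 distinct rows out of 24 strategies.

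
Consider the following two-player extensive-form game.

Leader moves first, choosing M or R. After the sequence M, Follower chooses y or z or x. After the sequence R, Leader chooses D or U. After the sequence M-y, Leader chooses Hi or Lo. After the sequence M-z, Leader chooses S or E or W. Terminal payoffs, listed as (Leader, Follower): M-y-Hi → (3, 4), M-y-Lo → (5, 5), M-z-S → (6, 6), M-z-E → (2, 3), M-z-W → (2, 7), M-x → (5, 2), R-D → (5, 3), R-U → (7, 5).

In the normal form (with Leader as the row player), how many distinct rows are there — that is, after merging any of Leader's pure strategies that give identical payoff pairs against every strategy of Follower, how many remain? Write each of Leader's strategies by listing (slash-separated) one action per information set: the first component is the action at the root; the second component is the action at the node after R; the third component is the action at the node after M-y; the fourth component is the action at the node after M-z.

Leader has 24 pure strategies: M/D/Hi/S, M/D/Hi/E, M/D/Hi/W, M/D/Lo/S, M/D/Lo/E, M/D/Lo/W, M/U/Hi/S, M/U/Hi/E, M/U/Hi/W, M/U/Lo/S, M/U/Lo/E, M/U/Lo/W, R/D/Hi/S, R/D/Hi/E, R/D/Hi/W, R/D/Lo/S, R/D/Lo/E, R/D/Lo/W, R/U/Hi/S, R/U/Hi/E, R/U/Hi/W, R/U/Lo/S, R/U/Lo/E, R/U/Lo/W. Columns: y, z, x.
{M/D/Hi/S, M/U/Hi/S} → row (3,4) (6,6) (5,2)
{M/D/Hi/E, M/U/Hi/E} → row (3,4) (2,3) (5,2)
{M/D/Hi/W, M/U/Hi/W} → row (3,4) (2,7) (5,2)
{M/D/Lo/S, M/U/Lo/S} → row (5,5) (6,6) (5,2)
{M/D/Lo/E, M/U/Lo/E} → row (5,5) (2,3) (5,2)
{M/D/Lo/W, M/U/Lo/W} → row (5,5) (2,7) (5,2)
{R/D/Hi/S, R/D/Hi/E, R/D/Hi/W, R/D/Lo/S, R/D/Lo/E, R/D/Lo/W} → row (5,3) (5,3) (5,3)
{R/U/Hi/S, R/U/Hi/E, R/U/Hi/W, R/U/Lo/S, R/U/Lo/E, R/U/Lo/W} → row (7,5) (7,5) (7,5)
That's 8 distinct rows out of 24 strategies.

8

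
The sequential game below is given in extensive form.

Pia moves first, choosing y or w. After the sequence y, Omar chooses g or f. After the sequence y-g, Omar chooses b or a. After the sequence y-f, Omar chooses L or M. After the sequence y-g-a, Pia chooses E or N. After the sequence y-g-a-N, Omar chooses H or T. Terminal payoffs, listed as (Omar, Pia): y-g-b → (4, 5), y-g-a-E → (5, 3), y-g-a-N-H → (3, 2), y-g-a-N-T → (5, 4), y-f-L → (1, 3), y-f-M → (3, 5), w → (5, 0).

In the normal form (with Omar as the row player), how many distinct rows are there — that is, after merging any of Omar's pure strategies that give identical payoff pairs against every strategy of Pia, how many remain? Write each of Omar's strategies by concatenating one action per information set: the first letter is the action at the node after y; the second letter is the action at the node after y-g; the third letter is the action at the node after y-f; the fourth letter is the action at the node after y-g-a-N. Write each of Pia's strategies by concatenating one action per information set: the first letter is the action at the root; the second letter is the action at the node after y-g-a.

5

Omar has 16 pure strategies: gbLH, gbLT, gbMH, gbMT, gaLH, gaLT, gaMH, gaMT, fbLH, fbLT, fbMH, fbMT, faLH, faLT, faMH, faMT. Columns: yE, yN, wE, wN.
{gbLH, gbLT, gbMH, gbMT} → row (4,5) (4,5) (5,0) (5,0)
{gaLH, gaMH} → row (5,3) (3,2) (5,0) (5,0)
{gaLT, gaMT} → row (5,3) (5,4) (5,0) (5,0)
{fbLH, fbLT, faLH, faLT} → row (1,3) (1,3) (5,0) (5,0)
{fbMH, fbMT, faMH, faMT} → row (3,5) (3,5) (5,0) (5,0)
That's 5 distinct rows out of 16 strategies.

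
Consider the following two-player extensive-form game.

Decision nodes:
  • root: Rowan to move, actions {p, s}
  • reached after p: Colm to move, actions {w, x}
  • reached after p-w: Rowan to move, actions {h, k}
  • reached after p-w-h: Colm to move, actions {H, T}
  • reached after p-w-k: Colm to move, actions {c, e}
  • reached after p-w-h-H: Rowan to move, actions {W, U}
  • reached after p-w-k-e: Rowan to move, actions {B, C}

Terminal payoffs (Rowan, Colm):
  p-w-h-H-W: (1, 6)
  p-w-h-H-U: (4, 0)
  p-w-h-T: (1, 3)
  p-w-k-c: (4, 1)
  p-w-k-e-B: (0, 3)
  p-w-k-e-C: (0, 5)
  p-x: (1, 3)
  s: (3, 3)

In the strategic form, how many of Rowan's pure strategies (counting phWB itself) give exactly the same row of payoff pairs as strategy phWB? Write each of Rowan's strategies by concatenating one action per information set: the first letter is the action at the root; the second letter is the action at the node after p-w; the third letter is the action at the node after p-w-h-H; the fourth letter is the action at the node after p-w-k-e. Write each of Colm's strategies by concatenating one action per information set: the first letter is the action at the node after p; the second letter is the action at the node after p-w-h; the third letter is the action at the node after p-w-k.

Row for phWB (columns wHc, wHe, wTc, wTe, xHc, xHe, xTc, xTe): (1,6) (1,6) (1,3) (1,3) (1,3) (1,3) (1,3) (1,3).
Under phWB, Rowan's choice at the node after p-w-k-e can never be reached regardless of what Colm does, so varying those choices leaves every outcome unchanged.
Holding the reachable choices fixed and varying the unreachable one freely already gives 2 equivalent strategies.
No other strategy reproduces this row, so those 2 are the full class: phWB, phWC.

2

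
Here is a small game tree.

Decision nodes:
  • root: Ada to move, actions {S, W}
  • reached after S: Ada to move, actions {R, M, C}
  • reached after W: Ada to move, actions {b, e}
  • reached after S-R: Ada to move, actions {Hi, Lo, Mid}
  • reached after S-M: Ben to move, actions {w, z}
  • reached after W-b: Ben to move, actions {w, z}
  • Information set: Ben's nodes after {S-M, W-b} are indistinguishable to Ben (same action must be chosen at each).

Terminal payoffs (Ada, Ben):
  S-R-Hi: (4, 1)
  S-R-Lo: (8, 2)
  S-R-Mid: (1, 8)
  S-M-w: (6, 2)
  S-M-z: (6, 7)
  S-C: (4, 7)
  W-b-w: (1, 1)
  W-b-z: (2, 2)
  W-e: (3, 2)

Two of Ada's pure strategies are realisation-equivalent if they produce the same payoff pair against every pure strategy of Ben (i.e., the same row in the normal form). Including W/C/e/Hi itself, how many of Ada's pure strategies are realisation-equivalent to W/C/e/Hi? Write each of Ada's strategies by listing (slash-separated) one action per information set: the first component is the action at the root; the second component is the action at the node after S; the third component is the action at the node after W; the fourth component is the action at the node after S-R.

9

Row for W/C/e/Hi (columns w, z): (3,2) (3,2).
Under W/C/e/Hi, Ada's choice at the node after S and at the node after S-R can never be reached regardless of what Ben does, so varying those choices leaves every outcome unchanged.
Holding the reachable choices fixed and varying the unreachable ones freely already gives 3 × 3 = 9 equivalent strategies.
No other strategy reproduces this row, so those 9 are the full class: W/R/e/Hi, W/R/e/Lo, W/R/e/Mid, W/M/e/Hi, W/M/e/Lo, W/M/e/Mid, W/C/e/Hi, W/C/e/Lo, W/C/e/Mid.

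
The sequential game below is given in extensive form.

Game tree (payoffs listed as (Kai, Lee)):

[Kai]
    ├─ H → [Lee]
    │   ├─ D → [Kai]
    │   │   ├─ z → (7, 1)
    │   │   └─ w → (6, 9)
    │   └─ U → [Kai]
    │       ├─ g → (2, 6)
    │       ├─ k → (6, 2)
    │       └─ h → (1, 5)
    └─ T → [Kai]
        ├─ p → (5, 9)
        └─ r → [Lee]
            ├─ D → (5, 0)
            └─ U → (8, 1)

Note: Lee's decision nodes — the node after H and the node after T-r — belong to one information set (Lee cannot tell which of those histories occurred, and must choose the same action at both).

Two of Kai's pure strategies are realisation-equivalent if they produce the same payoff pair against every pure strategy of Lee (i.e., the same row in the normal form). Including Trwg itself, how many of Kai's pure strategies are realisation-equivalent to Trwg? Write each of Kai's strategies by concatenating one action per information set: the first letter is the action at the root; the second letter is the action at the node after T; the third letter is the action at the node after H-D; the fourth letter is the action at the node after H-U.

Row for Trwg (columns D, U): (5,0) (8,1).
Under Trwg, Kai's choice at the node after H-D and at the node after H-U can never be reached regardless of what Lee does, so varying those choices leaves every outcome unchanged.
Holding the reachable choices fixed and varying the unreachable ones freely already gives 2 × 3 = 6 equivalent strategies.
No other strategy reproduces this row, so those 6 are the full class: Trzg, Trzk, Trzh, Trwg, Trwk, Trwh.

6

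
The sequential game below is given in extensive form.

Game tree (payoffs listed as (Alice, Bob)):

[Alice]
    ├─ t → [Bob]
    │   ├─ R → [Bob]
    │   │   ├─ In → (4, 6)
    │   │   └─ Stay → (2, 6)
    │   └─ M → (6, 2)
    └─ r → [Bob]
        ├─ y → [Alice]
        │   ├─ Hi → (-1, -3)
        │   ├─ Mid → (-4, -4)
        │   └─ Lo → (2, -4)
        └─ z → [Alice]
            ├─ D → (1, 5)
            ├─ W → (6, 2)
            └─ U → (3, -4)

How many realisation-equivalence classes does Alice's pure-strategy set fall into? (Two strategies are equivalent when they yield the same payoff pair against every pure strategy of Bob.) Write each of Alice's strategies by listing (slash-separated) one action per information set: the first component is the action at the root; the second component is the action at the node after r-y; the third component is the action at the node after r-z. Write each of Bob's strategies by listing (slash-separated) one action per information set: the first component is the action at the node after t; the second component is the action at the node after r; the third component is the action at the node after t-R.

10

Alice has 18 pure strategies: t/Hi/D, t/Hi/W, t/Hi/U, t/Mid/D, t/Mid/W, t/Mid/U, t/Lo/D, t/Lo/W, t/Lo/U, r/Hi/D, r/Hi/W, r/Hi/U, r/Mid/D, r/Mid/W, r/Mid/U, r/Lo/D, r/Lo/W, r/Lo/U. Columns: R/y/In, R/y/Stay, R/z/In, R/z/Stay, M/y/In, M/y/Stay, M/z/In, M/z/Stay.
{t/Hi/D, t/Hi/W, t/Hi/U, t/Mid/D, t/Mid/W, t/Mid/U, t/Lo/D, t/Lo/W, t/Lo/U} → row (4,6) (2,6) (4,6) (2,6) (6,2) (6,2) (6,2) (6,2)
{r/Hi/D} → row (-1,-3) (-1,-3) (1,5) (1,5) (-1,-3) (-1,-3) (1,5) (1,5)
{r/Hi/W} → row (-1,-3) (-1,-3) (6,2) (6,2) (-1,-3) (-1,-3) (6,2) (6,2)
{r/Hi/U} → row (-1,-3) (-1,-3) (3,-4) (3,-4) (-1,-3) (-1,-3) (3,-4) (3,-4)
{r/Mid/D} → row (-4,-4) (-4,-4) (1,5) (1,5) (-4,-4) (-4,-4) (1,5) (1,5)
{r/Mid/W} → row (-4,-4) (-4,-4) (6,2) (6,2) (-4,-4) (-4,-4) (6,2) (6,2)
{r/Mid/U} → row (-4,-4) (-4,-4) (3,-4) (3,-4) (-4,-4) (-4,-4) (3,-4) (3,-4)
{r/Lo/D} → row (2,-4) (2,-4) (1,5) (1,5) (2,-4) (2,-4) (1,5) (1,5)
{r/Lo/W} → row (2,-4) (2,-4) (6,2) (6,2) (2,-4) (2,-4) (6,2) (6,2)
{r/Lo/U} → row (2,-4) (2,-4) (3,-4) (3,-4) (2,-4) (2,-4) (3,-4) (3,-4)
That's 10 distinct rows out of 18 strategies.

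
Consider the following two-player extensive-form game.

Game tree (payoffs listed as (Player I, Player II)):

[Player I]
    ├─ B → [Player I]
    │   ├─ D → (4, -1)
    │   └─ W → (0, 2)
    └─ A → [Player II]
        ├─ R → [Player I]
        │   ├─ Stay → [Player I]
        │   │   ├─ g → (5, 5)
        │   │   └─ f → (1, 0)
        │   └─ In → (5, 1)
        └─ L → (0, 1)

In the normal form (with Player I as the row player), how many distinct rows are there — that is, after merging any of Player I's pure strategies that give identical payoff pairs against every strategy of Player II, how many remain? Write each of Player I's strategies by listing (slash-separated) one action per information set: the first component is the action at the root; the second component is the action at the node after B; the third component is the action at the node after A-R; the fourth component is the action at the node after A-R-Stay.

Player I has 16 pure strategies: B/D/Stay/g, B/D/Stay/f, B/D/In/g, B/D/In/f, B/W/Stay/g, B/W/Stay/f, B/W/In/g, B/W/In/f, A/D/Stay/g, A/D/Stay/f, A/D/In/g, A/D/In/f, A/W/Stay/g, A/W/Stay/f, A/W/In/g, A/W/In/f. Columns: R, L.
{B/D/Stay/g, B/D/Stay/f, B/D/In/g, B/D/In/f} → row (4,-1) (4,-1)
{B/W/Stay/g, B/W/Stay/f, B/W/In/g, B/W/In/f} → row (0,2) (0,2)
{A/D/Stay/g, A/W/Stay/g} → row (5,5) (0,1)
{A/D/Stay/f, A/W/Stay/f} → row (1,0) (0,1)
{A/D/In/g, A/D/In/f, A/W/In/g, A/W/In/f} → row (5,1) (0,1)
That's 5 distinct rows out of 16 strategies.

5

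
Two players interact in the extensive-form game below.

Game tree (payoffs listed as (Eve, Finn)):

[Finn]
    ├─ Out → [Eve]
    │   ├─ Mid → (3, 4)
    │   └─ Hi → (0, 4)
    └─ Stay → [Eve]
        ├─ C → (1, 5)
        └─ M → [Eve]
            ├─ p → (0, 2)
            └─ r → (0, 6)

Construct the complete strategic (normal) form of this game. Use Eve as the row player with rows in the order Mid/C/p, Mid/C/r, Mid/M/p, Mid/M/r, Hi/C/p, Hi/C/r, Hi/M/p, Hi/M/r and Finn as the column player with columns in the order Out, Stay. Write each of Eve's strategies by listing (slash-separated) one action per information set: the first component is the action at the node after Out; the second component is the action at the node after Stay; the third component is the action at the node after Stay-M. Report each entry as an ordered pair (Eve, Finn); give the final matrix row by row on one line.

Row Mid/C/p: Out→(3,4), Stay→(1,5)
Row Mid/C/r: Out→(3,4), Stay→(1,5)
Row Mid/M/p: Out→(3,4), Stay→(0,2)
Row Mid/M/r: Out→(3,4), Stay→(0,6)
Row Hi/C/p: Out→(0,4), Stay→(1,5)
Row Hi/C/r: Out→(0,4), Stay→(1,5)
Row Hi/M/p: Out→(0,4), Stay→(0,2)
Row Hi/M/r: Out→(0,4), Stay→(0,6)

Mid/C/p: (3,4) (1,5) | Mid/C/r: (3,4) (1,5) | Mid/M/p: (3,4) (0,2) | Mid/M/r: (3,4) (0,6) | Hi/C/p: (0,4) (1,5) | Hi/C/r: (0,4) (1,5) | Hi/M/p: (0,4) (0,2) | Hi/M/r: (0,4) (0,6)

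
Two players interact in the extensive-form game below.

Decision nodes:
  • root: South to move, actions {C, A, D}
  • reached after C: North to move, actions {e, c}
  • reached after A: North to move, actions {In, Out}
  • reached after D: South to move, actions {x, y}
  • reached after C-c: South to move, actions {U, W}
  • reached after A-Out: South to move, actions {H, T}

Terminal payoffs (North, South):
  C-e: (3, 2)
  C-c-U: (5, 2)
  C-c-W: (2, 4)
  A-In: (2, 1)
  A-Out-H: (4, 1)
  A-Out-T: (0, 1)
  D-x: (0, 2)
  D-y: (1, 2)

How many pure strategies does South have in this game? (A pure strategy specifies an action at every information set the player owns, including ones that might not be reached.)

24

South owns the root with actions {C, A, D} — three choices.
South owns the node after D with actions {x, y} — two choices.
South owns the node after C-c with actions {U, W} — two choices.
South owns the node after A-Out with actions {H, T} — two choices.
A pure strategy fixes one action at each information set independently, so the count is the product 3 × 2 × 2 × 2 = 24.
(For reference, North has 4 pure strategies, giving a 24×4 normal-form matrix.)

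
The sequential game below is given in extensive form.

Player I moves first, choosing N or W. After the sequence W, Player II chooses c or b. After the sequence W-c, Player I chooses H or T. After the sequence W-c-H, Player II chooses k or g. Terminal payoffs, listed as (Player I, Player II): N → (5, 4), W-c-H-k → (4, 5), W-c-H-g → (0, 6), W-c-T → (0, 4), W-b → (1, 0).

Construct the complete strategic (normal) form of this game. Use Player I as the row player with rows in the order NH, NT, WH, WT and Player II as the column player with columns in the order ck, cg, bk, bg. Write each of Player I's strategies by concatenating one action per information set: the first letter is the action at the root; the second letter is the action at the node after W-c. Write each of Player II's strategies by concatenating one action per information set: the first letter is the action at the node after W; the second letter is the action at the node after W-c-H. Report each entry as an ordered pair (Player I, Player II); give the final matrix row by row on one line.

Row NH: ck→(5,4), cg→(5,4), bk→(5,4), bg→(5,4)
Row NT: ck→(5,4), cg→(5,4), bk→(5,4), bg→(5,4)
Row WH: ck→(4,5), cg→(0,6), bk→(1,0), bg→(1,0)
Row WT: ck→(0,4), cg→(0,4), bk→(1,0), bg→(1,0)

NH: (5,4) (5,4) (5,4) (5,4) | NT: (5,4) (5,4) (5,4) (5,4) | WH: (4,5) (0,6) (1,0) (1,0) | WT: (0,4) (0,4) (1,0) (1,0)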